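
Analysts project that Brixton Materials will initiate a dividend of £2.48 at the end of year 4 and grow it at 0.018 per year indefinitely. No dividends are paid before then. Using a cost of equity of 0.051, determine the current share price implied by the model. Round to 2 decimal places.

Deferred-dividend DDM. At t=3 the remaining stream is a growing perpetuity with first payment D_4 = 2.48.
V_3 = D_4/(r−g) = 2.48/(0.051−0.018) = 75.1515
P₀ = V_3/(1+r)^3 = 75.1515/(1+0.051)^3 = 64.7336

£64.73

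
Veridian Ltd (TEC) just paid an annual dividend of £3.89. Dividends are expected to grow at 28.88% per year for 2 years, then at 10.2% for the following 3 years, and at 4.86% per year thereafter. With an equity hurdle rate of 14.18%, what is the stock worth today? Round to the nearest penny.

£73.33

Three-stage DDM. Project D₁…D_5; terminal Gordon value at t=5 with g = 0.0486; discount at r = 0.1418.
D_1 = 5.0134
D_2 = 6.4613
D_3 = 7.1204
D_4 = 7.8466
D_5 = 8.6470
TV_5 = 9.0672/(0.1418−0.0486) = 97.2880
P₀ = Σ Dₜ/(1+r)ᵗ + TV_5/(1+r)^5 = 73.3339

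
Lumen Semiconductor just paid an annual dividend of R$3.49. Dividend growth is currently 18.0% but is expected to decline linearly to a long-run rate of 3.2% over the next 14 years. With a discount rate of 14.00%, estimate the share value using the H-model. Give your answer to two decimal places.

H-model: P₀ = D₀[(1+g_L) + H(g_S−g_L)]/(r−g_L), with H = 14/2 = 7.
P₀ = 3.49 × [(1+0.032) + 7×(0.18−0.032)] / (0.14−0.032)
   = 3.49 × 2.0680 / 0.108 = 66.8270

R$66.83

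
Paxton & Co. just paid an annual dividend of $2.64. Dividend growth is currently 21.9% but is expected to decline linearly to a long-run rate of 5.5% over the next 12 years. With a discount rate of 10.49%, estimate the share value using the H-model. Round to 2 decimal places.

$107.87

H-model: P₀ = D₀[(1+g_L) + H(g_S−g_L)]/(r−g_L), with H = 12/2 = 6.
P₀ = 2.64 × [(1+0.055) + 6×(0.219−0.055)] / (0.1049−0.055)
   = 2.64 × 2.0390 / 0.0499 = 107.8749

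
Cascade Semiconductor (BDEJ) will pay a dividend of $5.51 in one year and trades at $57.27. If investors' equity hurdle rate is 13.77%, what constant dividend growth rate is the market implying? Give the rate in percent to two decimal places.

4.15%

From P₀ = D₁/(r − g), the implied growth is g = r − D₁/P₀.
g = 0.1377 − 5.51/57.27 = 0.1377 − 0.09621 = 0.04149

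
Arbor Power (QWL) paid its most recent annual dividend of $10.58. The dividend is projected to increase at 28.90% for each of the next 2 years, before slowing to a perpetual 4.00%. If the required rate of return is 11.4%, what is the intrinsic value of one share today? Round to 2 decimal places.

$225.48

Two-stage DDM. Project D₁…D_2 at 0.289, terminal growth 0.04, discount at r = 0.114.
D_1 = 13.6376
D_2 = 17.5789
Terminal value at t=2: TV = D_3/(r−g) = 18.2820/(0.114−0.04) = 247.0547
P₀ = 13.6376/(1+0.114)^1 + 17.5789/(1+0.114)^2 + 247.0547/(1+0.114)^2 = 225.4849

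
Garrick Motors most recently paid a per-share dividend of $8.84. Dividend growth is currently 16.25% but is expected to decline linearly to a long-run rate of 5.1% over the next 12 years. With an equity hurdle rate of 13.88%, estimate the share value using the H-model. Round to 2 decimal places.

H-model: P₀ = D₀[(1+g_L) + H(g_S−g_L)]/(r−g_L), with H = 12/2 = 6.
P₀ = 8.84 × [(1+0.051) + 6×(0.1625−0.051)] / (0.1388−0.051)
   = 8.84 × 1.7200 / 0.0878 = 173.1754

$173.18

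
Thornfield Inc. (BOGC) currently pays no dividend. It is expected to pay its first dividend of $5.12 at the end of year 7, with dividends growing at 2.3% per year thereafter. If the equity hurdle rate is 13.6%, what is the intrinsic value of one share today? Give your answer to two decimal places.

$21.08

Deferred-dividend DDM. At t=6 the remaining stream is a growing perpetuity with first payment D_7 = 5.12.
V_6 = D_7/(r−g) = 5.12/(0.136−0.023) = 45.3097
P₀ = V_6/(1+r)^6 = 45.3097/(1+0.136)^6 = 21.0825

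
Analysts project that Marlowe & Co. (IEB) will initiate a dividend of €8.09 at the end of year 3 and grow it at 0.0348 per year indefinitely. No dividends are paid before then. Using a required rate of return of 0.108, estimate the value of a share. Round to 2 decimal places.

Deferred-dividend DDM. At t=2 the remaining stream is a growing perpetuity with first payment D_3 = 8.09.
V_2 = D_3/(r−g) = 8.09/(0.108−0.0348) = 110.5191
P₀ = V_2/(1+r)^2 = 110.5191/(1+0.108)^2 = 90.0239

€90.02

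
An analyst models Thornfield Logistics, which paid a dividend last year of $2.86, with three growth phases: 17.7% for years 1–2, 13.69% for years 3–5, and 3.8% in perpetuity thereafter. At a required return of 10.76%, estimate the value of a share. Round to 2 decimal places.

$68.57

Three-stage DDM. Project D₁…D_5; terminal Gordon value at t=5 with g = 0.038; discount at r = 0.1076.
D_1 = 3.3662
D_2 = 3.9620
D_3 = 4.5044
D_4 = 5.1211
D_5 = 5.8222
TV_5 = 6.0434/(0.1076−0.038) = 86.8308
P₀ = Σ Dₜ/(1+r)ᵗ + TV_5/(1+r)^5 = 68.5700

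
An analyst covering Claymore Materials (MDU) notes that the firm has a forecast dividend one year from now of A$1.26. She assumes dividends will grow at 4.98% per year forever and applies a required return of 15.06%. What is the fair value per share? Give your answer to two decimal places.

A$12.50

Gordon growth model: P₀ = D₁/(r − g), with D₁ = 1.26 given directly.
P₀ = 1.2600 / (0.1506 − 0.0498) = 1.2600 / 0.1008 = 12.5000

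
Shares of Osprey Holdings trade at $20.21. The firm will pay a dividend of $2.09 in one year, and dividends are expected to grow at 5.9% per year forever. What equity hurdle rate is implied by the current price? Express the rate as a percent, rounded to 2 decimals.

16.24%

Rearranging the constant-growth DDM: r = D₁/P₀ + g.
r = 2.0900 / 20.21 + 0.059 = 0.10341 + 0.059 = 0.16241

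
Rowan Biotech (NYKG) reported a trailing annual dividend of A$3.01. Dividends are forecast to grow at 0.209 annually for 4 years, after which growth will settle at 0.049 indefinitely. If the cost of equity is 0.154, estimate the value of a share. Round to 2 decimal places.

A$49.77

Two-stage DDM. Project D₁…D_4 at 0.209, terminal growth 0.049, discount at r = 0.154.
D_1 = 3.6391
D_2 = 4.3997
D_3 = 5.3192
D_4 = 6.4309
Terminal value at t=4: TV = D_5/(r−g) = 6.7460/(0.154−0.049) = 64.2477
P₀ = 3.6391/(1+0.154)^1 + 4.3997/(1+0.154)^2 + 5.3192/(1+0.154)^3 + 6.4309/(1+0.154)^4 + 64.2477/(1+0.154)^4 = 49.7718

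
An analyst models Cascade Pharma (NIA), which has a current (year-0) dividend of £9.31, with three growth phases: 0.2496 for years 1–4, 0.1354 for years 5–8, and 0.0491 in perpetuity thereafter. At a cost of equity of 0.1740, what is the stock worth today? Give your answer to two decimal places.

Three-stage DDM. Project D₁…D_8; terminal Gordon value at t=8 with g = 0.0491; discount at r = 0.174.
D_1 = 11.6338
D_2 = 14.5376
D_3 = 18.1661
D_4 = 22.7004
D_5 = 25.7740
D_6 = 29.2639
D_7 = 33.2262
D_8 = 37.7250
TV_8 = 39.5773/(0.174−0.0491) = 316.8719
P₀ = Σ Dₜ/(1+r)ᵗ + TV_8/(1+r)^8 = 175.4402

£175.44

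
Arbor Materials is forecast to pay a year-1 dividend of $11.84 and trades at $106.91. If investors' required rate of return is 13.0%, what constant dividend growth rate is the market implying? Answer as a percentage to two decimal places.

1.93%

From P₀ = D₁/(r − g), the implied growth is g = r − D₁/P₀.
g = 0.13 − 11.84/106.91 = 0.13 − 0.11075 = 0.01925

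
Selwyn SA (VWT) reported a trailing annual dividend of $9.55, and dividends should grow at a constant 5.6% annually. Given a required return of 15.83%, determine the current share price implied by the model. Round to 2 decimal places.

$98.58

Gordon growth model: P₀ = D₁/(r − g). D₁ = 9.55 × (1 + 0.056) = 10.0848.
P₀ = 10.0848 / (0.1583 − 0.056) = 10.0848 / 0.1023 = 98.5806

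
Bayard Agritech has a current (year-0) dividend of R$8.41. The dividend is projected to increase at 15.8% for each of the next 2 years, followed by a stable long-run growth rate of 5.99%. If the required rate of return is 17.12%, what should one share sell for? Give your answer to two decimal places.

R$94.83

Two-stage DDM. Project D₁…D_2 at 0.158, terminal growth 0.0599, discount at r = 0.1712.
D_1 = 9.7388
D_2 = 11.2775
Terminal value at t=2: TV = D_3/(r−g) = 11.9530/(0.1712−0.0599) = 107.3947
P₀ = 9.7388/(1+0.1712)^1 + 11.2775/(1+0.1712)^2 + 107.3947/(1+0.1712)^2 = 94.8293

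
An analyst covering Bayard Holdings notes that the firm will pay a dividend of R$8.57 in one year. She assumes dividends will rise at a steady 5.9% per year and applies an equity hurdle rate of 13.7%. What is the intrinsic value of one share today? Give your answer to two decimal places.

Gordon growth model: P₀ = D₁/(r − g), with D₁ = 8.57 given directly.
P₀ = 8.5700 / (0.137 − 0.059) = 8.5700 / 0.078 = 109.8718

R$109.87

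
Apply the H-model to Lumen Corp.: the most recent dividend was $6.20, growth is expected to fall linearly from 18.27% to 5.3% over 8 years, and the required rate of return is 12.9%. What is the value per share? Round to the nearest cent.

H-model: P₀ = D₀[(1+g_L) + H(g_S−g_L)]/(r−g_L), with H = 8/2 = 4.
P₀ = 6.20 × [(1+0.053) + 4×(0.1827−0.053)] / (0.129−0.053)
   = 6.20 × 1.5718 / 0.076 = 128.2258

$128.23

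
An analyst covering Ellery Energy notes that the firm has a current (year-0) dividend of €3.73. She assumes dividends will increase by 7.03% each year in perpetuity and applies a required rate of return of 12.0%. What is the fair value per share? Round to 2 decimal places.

€80.33

Gordon growth model: P₀ = D₁/(r − g). D₁ = 3.73 × (1 + 0.0703) = 3.9922.
P₀ = 3.9922 / (0.12 − 0.0703) = 3.9922 / 0.0497 = 80.3263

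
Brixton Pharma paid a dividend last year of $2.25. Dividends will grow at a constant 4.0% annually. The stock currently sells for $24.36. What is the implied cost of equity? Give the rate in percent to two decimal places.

13.61%

Rearranging the constant-growth DDM: r = D₁/P₀ + g.
D₁ = 2.25 × (1 + 0.04) = 2.3400.
r = 2.3400 / 24.36 + 0.04 = 0.09606 + 0.04 = 0.13606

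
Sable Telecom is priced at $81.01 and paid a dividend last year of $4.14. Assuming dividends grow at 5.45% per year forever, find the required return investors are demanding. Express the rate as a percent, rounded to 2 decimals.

10.84%

Rearranging the constant-growth DDM: r = D₁/P₀ + g.
D₁ = 4.14 × (1 + 0.0545) = 4.3656.
r = 4.3656 / 81.01 + 0.0545 = 0.05389 + 0.0545 = 0.10839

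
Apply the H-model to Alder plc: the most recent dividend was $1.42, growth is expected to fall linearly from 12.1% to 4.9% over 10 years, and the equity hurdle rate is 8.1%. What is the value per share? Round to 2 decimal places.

$62.52

H-model: P₀ = D₀[(1+g_L) + H(g_S−g_L)]/(r−g_L), with H = 10/2 = 5.
P₀ = 1.42 × [(1+0.049) + 5×(0.121−0.049)] / (0.081−0.049)
   = 1.42 × 1.4090 / 0.032 = 62.5244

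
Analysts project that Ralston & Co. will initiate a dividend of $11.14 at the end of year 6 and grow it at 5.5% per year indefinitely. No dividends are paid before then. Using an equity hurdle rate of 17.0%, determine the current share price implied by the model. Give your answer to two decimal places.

Deferred-dividend DDM. At t=5 the remaining stream is a growing perpetuity with first payment D_6 = 11.14.
V_5 = D_6/(r−g) = 11.14/(0.17−0.055) = 96.8696
P₀ = V_5/(1+r)^5 = 96.8696/(1+0.17)^5 = 44.1833

$44.18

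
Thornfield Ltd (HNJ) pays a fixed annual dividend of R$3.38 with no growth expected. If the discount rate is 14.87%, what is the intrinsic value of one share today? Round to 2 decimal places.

Zero-growth DDM (perpetuity): P₀ = D/r = 3.38 / 0.1487 = 22.7303

R$22.73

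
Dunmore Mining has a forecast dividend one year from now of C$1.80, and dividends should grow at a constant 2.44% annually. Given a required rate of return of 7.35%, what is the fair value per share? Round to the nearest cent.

Gordon growth model: P₀ = D₁/(r − g), with D₁ = 1.80 given directly.
P₀ = 1.8000 / (0.0735 − 0.0244) = 1.8000 / 0.0491 = 36.6599

C$36.66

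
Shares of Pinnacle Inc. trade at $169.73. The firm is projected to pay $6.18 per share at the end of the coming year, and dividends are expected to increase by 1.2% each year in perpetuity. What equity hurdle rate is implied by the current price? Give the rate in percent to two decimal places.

4.84%

Rearranging the constant-growth DDM: r = D₁/P₀ + g.
r = 6.1800 / 169.73 + 0.012 = 0.03641 + 0.012 = 0.04841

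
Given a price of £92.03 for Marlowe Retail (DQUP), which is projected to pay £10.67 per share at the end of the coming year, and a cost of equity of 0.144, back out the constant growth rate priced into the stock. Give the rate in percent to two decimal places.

2.81%

From P₀ = D₁/(r − g), the implied growth is g = r − D₁/P₀.
g = 0.144 − 10.67/92.03 = 0.144 − 0.11594 = 0.02806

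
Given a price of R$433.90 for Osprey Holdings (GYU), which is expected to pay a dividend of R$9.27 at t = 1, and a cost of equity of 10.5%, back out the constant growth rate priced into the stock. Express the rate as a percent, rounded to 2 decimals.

From P₀ = D₁/(r − g), the implied growth is g = r − D₁/P₀.
g = 0.105 − 9.27/433.90 = 0.105 − 0.02136 = 0.08364

8.36%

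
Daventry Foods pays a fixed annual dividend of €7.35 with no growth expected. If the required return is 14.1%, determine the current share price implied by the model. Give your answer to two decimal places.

€52.13

Zero-growth DDM (perpetuity): P₀ = D/r = 7.35 / 0.141 = 52.1277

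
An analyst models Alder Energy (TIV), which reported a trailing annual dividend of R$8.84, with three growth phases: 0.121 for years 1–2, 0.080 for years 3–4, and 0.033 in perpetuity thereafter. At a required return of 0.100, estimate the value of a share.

Three-stage DDM. Project D₁…D_4; terminal Gordon value at t=4 with g = 0.033; discount at r = 0.1.
D_1 = 9.9096
D_2 = 11.1087
D_3 = 11.9974
D_4 = 12.9572
TV_4 = 13.3848/(0.1−0.033) = 199.7729
P₀ = Σ Dₜ/(1+r)ᵗ + TV_4/(1+r)^4 = 172.5008

R$172.50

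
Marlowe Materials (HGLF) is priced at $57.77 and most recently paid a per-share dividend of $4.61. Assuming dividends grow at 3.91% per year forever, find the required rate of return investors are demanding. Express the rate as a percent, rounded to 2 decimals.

Rearranging the constant-growth DDM: r = D₁/P₀ + g.
D₁ = 4.61 × (1 + 0.0391) = 4.7903.
r = 4.7903 / 57.77 + 0.0391 = 0.08292 + 0.0391 = 0.12202

12.20%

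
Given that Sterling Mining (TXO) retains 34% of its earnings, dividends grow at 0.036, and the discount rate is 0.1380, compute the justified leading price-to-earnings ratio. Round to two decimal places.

6.47

Payout ratio b = 1 − 0.34 = 0.66.
Justified leading P/E = b/(r−g) = 0.66/(0.138−0.036) = 6.4706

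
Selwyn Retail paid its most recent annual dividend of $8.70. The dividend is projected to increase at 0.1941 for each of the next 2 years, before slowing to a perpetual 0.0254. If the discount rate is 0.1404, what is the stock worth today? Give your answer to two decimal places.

$103.70

Two-stage DDM. Project D₁…D_2 at 0.1941, terminal growth 0.0254, discount at r = 0.1404.
D_1 = 10.3887
D_2 = 12.4051
Terminal value at t=2: TV = D_3/(r−g) = 12.7202/(0.1404−0.0254) = 110.6104
P₀ = 10.3887/(1+0.1404)^1 + 12.4051/(1+0.1404)^2 + 110.6104/(1+0.1404)^2 = 103.6998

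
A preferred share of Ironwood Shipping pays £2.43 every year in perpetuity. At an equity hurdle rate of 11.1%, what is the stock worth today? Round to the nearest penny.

Zero-growth DDM (perpetuity): P₀ = D/r = 2.43 / 0.111 = 21.8919

£21.89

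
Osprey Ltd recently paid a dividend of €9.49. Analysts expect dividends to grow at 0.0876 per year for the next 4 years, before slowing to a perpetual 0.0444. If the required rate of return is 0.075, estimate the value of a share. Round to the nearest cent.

Two-stage DDM. Project D₁…D_4 at 0.0876, terminal growth 0.0444, discount at r = 0.075.
D_1 = 10.3213
D_2 = 11.2255
D_3 = 12.2088
D_4 = 13.2783
Terminal value at t=4: TV = D_5/(r−g) = 13.8679/(0.075−0.0444) = 453.1985
P₀ = 10.3213/(1+0.075)^1 + 11.2255/(1+0.075)^2 + 12.2088/(1+0.075)^3 + 13.2783/(1+0.075)^4 + 453.1985/(1+0.075)^4 = 378.4407

€378.44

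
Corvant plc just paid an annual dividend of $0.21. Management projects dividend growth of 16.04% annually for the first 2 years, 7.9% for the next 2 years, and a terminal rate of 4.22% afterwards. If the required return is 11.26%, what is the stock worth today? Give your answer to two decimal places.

$4.06

Three-stage DDM. Project D₁…D_4; terminal Gordon value at t=4 with g = 0.0422; discount at r = 0.1126.
D_1 = 0.2437
D_2 = 0.2828
D_3 = 0.3051
D_4 = 0.3292
TV_4 = 0.3431/(0.1126−0.0422) = 4.8737
P₀ = Σ Dₜ/(1+r)ᵗ + TV_4/(1+r)^4 = 4.0644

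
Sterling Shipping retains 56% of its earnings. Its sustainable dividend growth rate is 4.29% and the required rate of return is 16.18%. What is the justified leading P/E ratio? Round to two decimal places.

Payout ratio b = 1 − 0.56 = 0.44.
Justified leading P/E = b/(r−g) = 0.44/(0.1618−0.0429) = 3.7006

3.70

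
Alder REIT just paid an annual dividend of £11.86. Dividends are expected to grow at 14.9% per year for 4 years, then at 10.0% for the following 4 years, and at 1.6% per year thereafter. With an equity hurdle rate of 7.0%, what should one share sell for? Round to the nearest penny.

£455.90

Three-stage DDM. Project D₁…D_8; terminal Gordon value at t=8 with g = 0.016; discount at r = 0.07.
D_1 = 13.6271
D_2 = 15.6576
D_3 = 17.9906
D_4 = 20.6712
D_5 = 22.7383
D_6 = 25.0121
D_7 = 27.5133
D_8 = 30.2646
TV_8 = 30.7489/(0.07−0.016) = 569.4236
P₀ = Σ Dₜ/(1+r)ᵗ + TV_8/(1+r)^8 = 455.9038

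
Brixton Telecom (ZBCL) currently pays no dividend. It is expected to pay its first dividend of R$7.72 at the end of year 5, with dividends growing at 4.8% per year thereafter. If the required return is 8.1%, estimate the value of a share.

Deferred-dividend DDM. At t=4 the remaining stream is a growing perpetuity with first payment D_5 = 7.72.
V_4 = D_5/(r−g) = 7.72/(0.081−0.048) = 233.9394
P₀ = V_4/(1+r)^4 = 233.9394/(1+0.081)^4 = 171.3170

R$171.32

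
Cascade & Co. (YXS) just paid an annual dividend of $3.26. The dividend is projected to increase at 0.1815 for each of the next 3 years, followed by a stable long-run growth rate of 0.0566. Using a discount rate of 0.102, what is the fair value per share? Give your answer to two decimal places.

$104.76

Two-stage DDM. Project D₁…D_3 at 0.1815, terminal growth 0.0566, discount at r = 0.102.
D_1 = 3.8517
D_2 = 4.5508
D_3 = 5.3767
Terminal value at t=3: TV = D_4/(r−g) = 5.6811/(0.102−0.0566) = 125.1335
P₀ = 3.8517/(1+0.102)^1 + 4.5508/(1+0.102)^2 + 5.3767/(1+0.102)^3 + 125.1335/(1+0.102)^3 = 104.7639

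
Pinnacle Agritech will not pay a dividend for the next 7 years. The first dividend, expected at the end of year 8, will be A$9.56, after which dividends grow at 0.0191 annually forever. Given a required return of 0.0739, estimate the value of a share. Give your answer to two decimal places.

A$105.91

Deferred-dividend DDM. At t=7 the remaining stream is a growing perpetuity with first payment D_8 = 9.56.
V_7 = D_8/(r−g) = 9.56/(0.0739−0.0191) = 174.4526
P₀ = V_7/(1+r)^7 = 174.4526/(1+0.0739)^7 = 105.9084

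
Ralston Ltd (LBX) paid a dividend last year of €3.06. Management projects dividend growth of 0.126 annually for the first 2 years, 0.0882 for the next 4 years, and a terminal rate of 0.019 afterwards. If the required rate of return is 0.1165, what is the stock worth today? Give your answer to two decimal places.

€47.23

Three-stage DDM. Project D₁…D_6; terminal Gordon value at t=6 with g = 0.019; discount at r = 0.1165.
D_1 = 3.4456
D_2 = 3.8797
D_3 = 4.2219
D_4 = 4.5943
D_5 = 4.9995
D_6 = 5.4404
TV_6 = 5.5438/(0.1165−0.019) = 56.8595
P₀ = Σ Dₜ/(1+r)ᵗ + TV_6/(1+r)^6 = 47.2312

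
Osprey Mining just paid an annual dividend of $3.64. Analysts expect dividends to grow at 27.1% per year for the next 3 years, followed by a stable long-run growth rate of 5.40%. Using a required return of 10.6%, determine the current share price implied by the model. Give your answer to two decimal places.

Two-stage DDM. Project D₁…D_3 at 0.271, terminal growth 0.054, discount at r = 0.106.
D_1 = 4.6264
D_2 = 5.8802
D_3 = 7.4737
Terminal value at t=3: TV = D_4/(r−g) = 7.8773/(0.106−0.054) = 151.4870
P₀ = 4.6264/(1+0.106)^1 + 5.8802/(1+0.106)^2 + 7.4737/(1+0.106)^3 + 151.4870/(1+0.106)^3 = 126.4865

$126.49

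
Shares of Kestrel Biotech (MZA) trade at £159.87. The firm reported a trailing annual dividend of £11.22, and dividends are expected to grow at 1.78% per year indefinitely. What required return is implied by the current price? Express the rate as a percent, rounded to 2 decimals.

8.92%

Rearranging the constant-growth DDM: r = D₁/P₀ + g.
D₁ = 11.22 × (1 + 0.0178) = 11.4197.
r = 11.4197 / 159.87 + 0.0178 = 0.07143 + 0.0178 = 0.08923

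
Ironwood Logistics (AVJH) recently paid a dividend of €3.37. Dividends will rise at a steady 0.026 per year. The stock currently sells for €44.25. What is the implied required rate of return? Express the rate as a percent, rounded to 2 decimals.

10.41%

Rearranging the constant-growth DDM: r = D₁/P₀ + g.
D₁ = 3.37 × (1 + 0.026) = 3.4576.
r = 3.4576 / 44.25 + 0.026 = 0.07814 + 0.026 = 0.10414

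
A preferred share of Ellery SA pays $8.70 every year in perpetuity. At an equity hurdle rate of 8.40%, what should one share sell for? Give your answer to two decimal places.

Zero-growth DDM (perpetuity): P₀ = D/r = 8.70 / 0.084 = 103.5714

$103.57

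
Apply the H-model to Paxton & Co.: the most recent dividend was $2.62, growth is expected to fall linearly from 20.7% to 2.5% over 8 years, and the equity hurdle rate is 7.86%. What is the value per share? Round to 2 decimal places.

$85.69

H-model: P₀ = D₀[(1+g_L) + H(g_S−g_L)]/(r−g_L), with H = 8/2 = 4.
P₀ = 2.62 × [(1+0.025) + 4×(0.207−0.025)] / (0.0786−0.025)
   = 2.62 × 1.7530 / 0.0536 = 85.6877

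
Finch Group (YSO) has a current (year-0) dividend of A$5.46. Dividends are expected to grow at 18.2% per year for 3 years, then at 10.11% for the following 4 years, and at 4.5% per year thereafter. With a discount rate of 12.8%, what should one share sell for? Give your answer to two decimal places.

Three-stage DDM. Project D₁…D_7; terminal Gordon value at t=7 with g = 0.045; discount at r = 0.128.
D_1 = 6.4537
D_2 = 7.6283
D_3 = 9.0166
D_4 = 9.9282
D_5 = 10.9320
D_6 = 12.0372
D_7 = 13.2542
TV_7 = 13.8506/(0.128−0.045) = 166.8746
P₀ = Σ Dₜ/(1+r)ᵗ + TV_7/(1+r)^7 = 113.4821

A$113.48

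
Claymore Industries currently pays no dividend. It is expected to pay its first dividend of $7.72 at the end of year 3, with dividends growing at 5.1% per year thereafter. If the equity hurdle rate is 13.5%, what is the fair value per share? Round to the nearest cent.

$71.34

Deferred-dividend DDM. At t=2 the remaining stream is a growing perpetuity with first payment D_3 = 7.72.
V_2 = D_3/(r−g) = 7.72/(0.135−0.051) = 91.9048
P₀ = V_2/(1+r)^2 = 91.9048/(1+0.135)^2 = 71.3422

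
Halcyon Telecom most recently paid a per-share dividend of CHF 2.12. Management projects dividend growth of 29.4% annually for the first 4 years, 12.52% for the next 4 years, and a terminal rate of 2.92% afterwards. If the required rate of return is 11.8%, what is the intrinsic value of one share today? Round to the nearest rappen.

Three-stage DDM. Project D₁…D_8; terminal Gordon value at t=8 with g = 0.0292; discount at r = 0.118.
D_1 = 2.7433
D_2 = 3.5498
D_3 = 4.5934
D_4 = 5.9439
D_5 = 6.6881
D_6 = 7.5254
D_7 = 8.4676
D_8 = 9.5278
TV_8 = 9.8060/(0.118−0.0292) = 110.4279
P₀ = Σ Dₜ/(1+r)ᵗ + TV_8/(1+r)^8 = 73.0926

CHF 73.09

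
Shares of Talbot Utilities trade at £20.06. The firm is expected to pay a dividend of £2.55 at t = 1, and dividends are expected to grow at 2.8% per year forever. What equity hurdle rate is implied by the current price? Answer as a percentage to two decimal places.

Rearranging the constant-growth DDM: r = D₁/P₀ + g.
r = 2.5500 / 20.06 + 0.028 = 0.12712 + 0.028 = 0.15512

15.51%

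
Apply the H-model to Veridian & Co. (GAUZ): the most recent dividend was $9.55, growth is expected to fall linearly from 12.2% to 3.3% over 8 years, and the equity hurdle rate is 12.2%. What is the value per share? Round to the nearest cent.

H-model: P₀ = D₀[(1+g_L) + H(g_S−g_L)]/(r−g_L), with H = 8/2 = 4.
P₀ = 9.55 × [(1+0.033) + 4×(0.122−0.033)] / (0.122−0.033)
   = 9.55 × 1.3890 / 0.089 = 149.0444

$149.04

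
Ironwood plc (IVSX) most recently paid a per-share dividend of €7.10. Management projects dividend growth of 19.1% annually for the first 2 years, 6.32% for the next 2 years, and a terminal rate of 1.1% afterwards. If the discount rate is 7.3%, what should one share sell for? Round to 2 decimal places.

€173.93

Three-stage DDM. Project D₁…D_4; terminal Gordon value at t=4 with g = 0.011; discount at r = 0.073.
D_1 = 8.4561
D_2 = 10.0712
D_3 = 10.7077
D_4 = 11.3844
TV_4 = 11.5097/(0.073−0.011) = 185.6399
P₀ = Σ Dₜ/(1+r)ᵗ + TV_4/(1+r)^4 = 173.9308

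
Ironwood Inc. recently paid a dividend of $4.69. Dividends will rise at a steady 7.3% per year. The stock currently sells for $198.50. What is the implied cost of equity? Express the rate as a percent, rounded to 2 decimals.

Rearranging the constant-growth DDM: r = D₁/P₀ + g.
D₁ = 4.69 × (1 + 0.073) = 5.0324.
r = 5.0324 / 198.50 + 0.073 = 0.02535 + 0.073 = 0.09835

9.84%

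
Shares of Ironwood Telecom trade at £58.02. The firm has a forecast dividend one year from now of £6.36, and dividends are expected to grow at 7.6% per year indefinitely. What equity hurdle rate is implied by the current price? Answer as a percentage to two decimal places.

18.56%

Rearranging the constant-growth DDM: r = D₁/P₀ + g.
r = 6.3600 / 58.02 + 0.076 = 0.10962 + 0.076 = 0.18562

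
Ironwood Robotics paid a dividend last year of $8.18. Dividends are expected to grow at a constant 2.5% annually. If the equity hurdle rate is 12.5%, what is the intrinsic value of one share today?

Gordon growth model: P₀ = D₁/(r − g). D₁ = 8.18 × (1 + 0.025) = 8.3845.
P₀ = 8.3845 / (0.125 − 0.025) = 8.3845 / 0.1 = 83.8450

$83.84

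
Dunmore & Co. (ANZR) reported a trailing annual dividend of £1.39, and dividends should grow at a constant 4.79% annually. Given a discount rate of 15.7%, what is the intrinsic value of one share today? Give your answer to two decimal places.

£13.35

Gordon growth model: P₀ = D₁/(r − g). D₁ = 1.39 × (1 + 0.0479) = 1.4566.
P₀ = 1.4566 / (0.157 − 0.0479) = 1.4566 / 0.1091 = 13.3509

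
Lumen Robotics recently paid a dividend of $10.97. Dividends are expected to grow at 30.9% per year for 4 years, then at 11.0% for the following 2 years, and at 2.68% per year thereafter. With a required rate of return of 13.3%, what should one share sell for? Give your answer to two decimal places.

Three-stage DDM. Project D₁…D_6; terminal Gordon value at t=6 with g = 0.0268; discount at r = 0.133.
D_1 = 14.3597
D_2 = 18.7969
D_3 = 24.6051
D_4 = 32.2081
D_5 = 35.7510
D_6 = 39.6836
TV_6 = 40.7471/(0.133−0.0268) = 383.6830
P₀ = Σ Dₜ/(1+r)ᵗ + TV_6/(1+r)^6 = 283.0700

$283.07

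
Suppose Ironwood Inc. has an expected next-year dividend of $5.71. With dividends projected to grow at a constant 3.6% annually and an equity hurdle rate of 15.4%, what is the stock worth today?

$48.39

Gordon growth model: P₀ = D₁/(r − g), with D₁ = 5.71 given directly.
P₀ = 5.7100 / (0.154 − 0.036) = 5.7100 / 0.118 = 48.3898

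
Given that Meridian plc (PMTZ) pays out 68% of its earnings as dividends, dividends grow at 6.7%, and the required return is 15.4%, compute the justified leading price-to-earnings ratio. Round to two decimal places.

7.82

Justified leading P/E = b/(r−g) = 0.68/(0.154−0.067) = 7.8161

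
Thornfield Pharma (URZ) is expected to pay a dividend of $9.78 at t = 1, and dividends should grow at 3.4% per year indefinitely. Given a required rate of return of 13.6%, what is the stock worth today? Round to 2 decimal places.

$95.88

Gordon growth model: P₀ = D₁/(r − g), with D₁ = 9.78 given directly.
P₀ = 9.7800 / (0.136 − 0.034) = 9.7800 / 0.102 = 95.8824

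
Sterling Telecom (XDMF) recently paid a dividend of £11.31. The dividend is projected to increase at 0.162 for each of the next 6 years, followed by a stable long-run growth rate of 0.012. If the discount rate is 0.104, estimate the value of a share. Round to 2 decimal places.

£250.64

Two-stage DDM. Project D₁…D_6 at 0.162, terminal growth 0.012, discount at r = 0.104.
D_1 = 13.1422
D_2 = 15.2713
D_3 = 17.7452
D_4 = 20.6199
D_5 = 23.9604
D_6 = 27.8419
Terminal value at t=6: TV = D_7/(r−g) = 28.1760/(0.104−0.012) = 306.2613
P₀ = 13.1422/(1+0.104)^1 + 15.2713/(1+0.104)^2 + 17.7452/(1+0.104)^3 + 20.6199/(1+0.104)^4 + 23.9604/(1+0.104)^5 + 27.8419/(1+0.104)^6 + 306.2613/(1+0.104)^6 = 250.6419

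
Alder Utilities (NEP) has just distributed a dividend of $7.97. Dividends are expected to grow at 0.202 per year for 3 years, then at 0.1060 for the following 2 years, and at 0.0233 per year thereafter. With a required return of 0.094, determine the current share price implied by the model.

$206.82

Three-stage DDM. Project D₁…D_5; terminal Gordon value at t=5 with g = 0.0233; discount at r = 0.094.
D_1 = 9.5799
D_2 = 11.5151
D_3 = 13.8411
D_4 = 15.3083
D_5 = 16.9310
TV_5 = 17.3255/(0.094−0.0233) = 245.0561
P₀ = Σ Dₜ/(1+r)ᵗ + TV_5/(1+r)^5 = 206.8197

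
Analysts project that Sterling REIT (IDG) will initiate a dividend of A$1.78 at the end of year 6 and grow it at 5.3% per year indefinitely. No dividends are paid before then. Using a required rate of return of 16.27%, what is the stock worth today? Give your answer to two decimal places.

A$7.64

Deferred-dividend DDM. At t=5 the remaining stream is a growing perpetuity with first payment D_6 = 1.78.
V_5 = D_6/(r−g) = 1.78/(0.1627−0.053) = 16.2261
P₀ = V_5/(1+r)^5 = 16.2261/(1+0.1627)^5 = 7.6362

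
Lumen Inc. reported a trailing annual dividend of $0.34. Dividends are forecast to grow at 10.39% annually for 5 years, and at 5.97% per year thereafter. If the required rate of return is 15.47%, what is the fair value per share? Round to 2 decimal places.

Two-stage DDM. Project D₁…D_5 at 0.1039, terminal growth 0.0597, discount at r = 0.1547.
D_1 = 0.3753
D_2 = 0.4143
D_3 = 0.4574
D_4 = 0.5049
D_5 = 0.5573
Terminal value at t=5: TV = D_6/(r−g) = 0.5906/(0.1547−0.0597) = 6.2171
P₀ = 0.3753/(1+0.1547)^1 + 0.4143/(1+0.1547)^2 + 0.4574/(1+0.1547)^3 + 0.5049/(1+0.1547)^4 + 0.5573/(1+0.1547)^5 + 6.2171/(1+0.1547)^5 = 4.5170

$4.52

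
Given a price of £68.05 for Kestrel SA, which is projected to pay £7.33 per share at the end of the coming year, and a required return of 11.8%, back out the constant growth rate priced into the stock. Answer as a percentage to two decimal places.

1.03%

From P₀ = D₁/(r − g), the implied growth is g = r − D₁/P₀.
g = 0.118 − 7.33/68.05 = 0.118 − 0.10771 = 0.01029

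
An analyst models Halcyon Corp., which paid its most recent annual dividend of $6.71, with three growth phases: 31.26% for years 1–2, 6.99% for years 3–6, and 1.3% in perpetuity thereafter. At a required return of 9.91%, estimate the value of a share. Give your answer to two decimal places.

$154.49

Three-stage DDM. Project D₁…D_6; terminal Gordon value at t=6 with g = 0.013; discount at r = 0.0991.
D_1 = 8.8075
D_2 = 11.5608
D_3 = 12.3689
D_4 = 13.2335
D_5 = 14.1585
D_6 = 15.1482
TV_6 = 15.3451/(0.0991−0.013) = 178.2241
P₀ = Σ Dₜ/(1+r)ᵗ + TV_6/(1+r)^6 = 154.4858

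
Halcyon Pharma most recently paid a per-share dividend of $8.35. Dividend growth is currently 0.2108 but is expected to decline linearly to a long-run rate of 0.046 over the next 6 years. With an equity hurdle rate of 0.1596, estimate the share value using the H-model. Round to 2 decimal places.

H-model: P₀ = D₀[(1+g_L) + H(g_S−g_L)]/(r−g_L), with H = 6/2 = 3.
P₀ = 8.35 × [(1+0.046) + 3×(0.2108−0.046)] / (0.1596−0.046)
   = 8.35 × 1.5404 / 0.1136 = 113.2248

$113.22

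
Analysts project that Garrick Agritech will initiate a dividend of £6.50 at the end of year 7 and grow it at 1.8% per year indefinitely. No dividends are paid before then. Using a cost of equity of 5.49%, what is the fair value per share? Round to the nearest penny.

£127.83

Deferred-dividend DDM. At t=6 the remaining stream is a growing perpetuity with first payment D_7 = 6.50.
V_6 = D_7/(r−g) = 6.50/(0.0549−0.018) = 176.1518
P₀ = V_6/(1+r)^6 = 176.1518/(1+0.0549)^6 = 127.8260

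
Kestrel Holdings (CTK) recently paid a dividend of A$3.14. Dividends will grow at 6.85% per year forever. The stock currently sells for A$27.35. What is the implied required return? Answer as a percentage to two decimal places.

19.12%

Rearranging the constant-growth DDM: r = D₁/P₀ + g.
D₁ = 3.14 × (1 + 0.0685) = 3.3551.
r = 3.3551 / 27.35 + 0.0685 = 0.12267 + 0.0685 = 0.19117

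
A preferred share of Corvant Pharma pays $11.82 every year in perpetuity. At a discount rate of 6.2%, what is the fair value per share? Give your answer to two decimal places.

$190.65

Zero-growth DDM (perpetuity): P₀ = D/r = 11.82 / 0.062 = 190.6452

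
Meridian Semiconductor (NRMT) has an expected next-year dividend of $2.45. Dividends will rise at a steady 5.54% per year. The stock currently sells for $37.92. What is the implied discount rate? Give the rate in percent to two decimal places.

Rearranging the constant-growth DDM: r = D₁/P₀ + g.
r = 2.4500 / 37.92 + 0.0554 = 0.06461 + 0.0554 = 0.12001

12.00%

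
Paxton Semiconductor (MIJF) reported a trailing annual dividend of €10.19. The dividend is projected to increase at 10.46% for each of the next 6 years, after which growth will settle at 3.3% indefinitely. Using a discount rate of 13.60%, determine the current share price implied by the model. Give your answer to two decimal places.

€141.87

Two-stage DDM. Project D₁…D_6 at 0.1046, terminal growth 0.033, discount at r = 0.136.
D_1 = 11.2559
D_2 = 12.4332
D_3 = 13.7338
D_4 = 15.1703
D_5 = 16.7571
D_6 = 18.5099
Terminal value at t=6: TV = D_7/(r−g) = 19.1207/(0.136−0.033) = 185.6383
P₀ = 11.2559/(1+0.136)^1 + 12.4332/(1+0.136)^2 + 13.7338/(1+0.136)^3 + 15.1703/(1+0.136)^4 + 16.7571/(1+0.136)^5 + 18.5099/(1+0.136)^6 + 185.6383/(1+0.136)^6 = 141.8671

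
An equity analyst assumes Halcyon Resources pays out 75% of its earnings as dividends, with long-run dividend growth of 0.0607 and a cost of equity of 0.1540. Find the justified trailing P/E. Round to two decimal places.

8.53

Justified trailing P/E = b(1+g)/(r−g) = 0.75×(1+0.0607)/(0.154−0.0607) = 8.5265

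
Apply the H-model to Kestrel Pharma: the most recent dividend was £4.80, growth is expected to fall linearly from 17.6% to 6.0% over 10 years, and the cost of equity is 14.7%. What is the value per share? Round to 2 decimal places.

H-model: P₀ = D₀[(1+g_L) + H(g_S−g_L)]/(r−g_L), with H = 10/2 = 5.
P₀ = 4.80 × [(1+0.06) + 5×(0.176−0.06)] / (0.147−0.06)
   = 4.80 × 1.6400 / 0.087 = 90.4828

£90.48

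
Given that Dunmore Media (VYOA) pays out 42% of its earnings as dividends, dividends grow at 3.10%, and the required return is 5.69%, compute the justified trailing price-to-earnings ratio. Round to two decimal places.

16.72

Justified trailing P/E = b(1+g)/(r−g) = 0.42×(1+0.031)/(0.0569−0.031) = 16.7189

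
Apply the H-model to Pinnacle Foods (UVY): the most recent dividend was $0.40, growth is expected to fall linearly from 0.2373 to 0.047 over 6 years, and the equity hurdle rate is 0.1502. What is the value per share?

$6.27

H-model: P₀ = D₀[(1+g_L) + H(g_S−g_L)]/(r−g_L), with H = 6/2 = 3.
P₀ = 0.40 × [(1+0.047) + 3×(0.2373−0.047)] / (0.1502−0.047)
   = 0.40 × 1.6179 / 0.1032 = 6.2709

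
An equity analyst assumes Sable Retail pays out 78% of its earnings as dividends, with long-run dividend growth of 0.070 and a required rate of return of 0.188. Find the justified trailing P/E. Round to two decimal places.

7.07

Justified trailing P/E = b(1+g)/(r−g) = 0.78×(1+0.07)/(0.188−0.07) = 7.0729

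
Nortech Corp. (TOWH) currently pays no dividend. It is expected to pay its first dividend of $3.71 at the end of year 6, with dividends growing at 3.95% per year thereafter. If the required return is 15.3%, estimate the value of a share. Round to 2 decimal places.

Deferred-dividend DDM. At t=5 the remaining stream is a growing perpetuity with first payment D_6 = 3.71.
V_5 = D_6/(r−g) = 3.71/(0.153−0.0395) = 32.6872
P₀ = V_5/(1+r)^5 = 32.6872/(1+0.153)^5 = 16.0410

$16.04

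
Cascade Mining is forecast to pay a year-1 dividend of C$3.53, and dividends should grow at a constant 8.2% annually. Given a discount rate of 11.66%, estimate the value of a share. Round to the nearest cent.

C$102.02

Gordon growth model: P₀ = D₁/(r − g), with D₁ = 3.53 given directly.
P₀ = 3.5300 / (0.1166 − 0.082) = 3.5300 / 0.0346 = 102.0231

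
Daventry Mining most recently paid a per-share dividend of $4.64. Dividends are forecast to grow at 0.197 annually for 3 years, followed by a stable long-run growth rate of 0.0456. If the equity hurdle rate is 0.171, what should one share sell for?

$55.87

Two-stage DDM. Project D₁…D_3 at 0.197, terminal growth 0.0456, discount at r = 0.171.
D_1 = 5.5541
D_2 = 6.6482
D_3 = 7.9579
Terminal value at t=3: TV = D_4/(r−g) = 8.3208/(0.171−0.0456) = 66.3542
P₀ = 5.5541/(1+0.171)^1 + 6.6482/(1+0.171)^2 + 7.9579/(1+0.171)^3 + 66.3542/(1+0.171)^3 = 55.8709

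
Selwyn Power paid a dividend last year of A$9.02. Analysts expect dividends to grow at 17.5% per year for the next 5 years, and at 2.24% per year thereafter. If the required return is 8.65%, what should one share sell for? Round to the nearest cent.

A$270.21

Two-stage DDM. Project D₁…D_5 at 0.175, terminal growth 0.0224, discount at r = 0.0865.
D_1 = 10.5985
D_2 = 12.4532
D_3 = 14.6326
D_4 = 17.1933
D_5 = 20.2021
Terminal value at t=5: TV = D_6/(r−g) = 20.6546/(0.0865−0.0224) = 322.2246
P₀ = 10.5985/(1+0.0865)^1 + 12.4532/(1+0.0865)^2 + 14.6326/(1+0.0865)^3 + 17.1933/(1+0.0865)^4 + 20.2021/(1+0.0865)^5 + 322.2246/(1+0.0865)^5 = 270.2120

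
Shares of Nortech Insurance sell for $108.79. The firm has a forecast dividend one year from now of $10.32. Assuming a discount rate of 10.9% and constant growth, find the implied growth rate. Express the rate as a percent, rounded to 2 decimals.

1.41%

From P₀ = D₁/(r − g), the implied growth is g = r − D₁/P₀.
g = 0.109 − 10.32/108.79 = 0.109 − 0.09486 = 0.01414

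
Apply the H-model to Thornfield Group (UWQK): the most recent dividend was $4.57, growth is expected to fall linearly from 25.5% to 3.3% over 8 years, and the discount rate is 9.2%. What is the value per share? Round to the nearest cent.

H-model: P₀ = D₀[(1+g_L) + H(g_S−g_L)]/(r−g_L), with H = 8/2 = 4.
P₀ = 4.57 × [(1+0.033) + 4×(0.255−0.033)] / (0.092−0.033)
   = 4.57 × 1.9210 / 0.059 = 148.7961

$148.80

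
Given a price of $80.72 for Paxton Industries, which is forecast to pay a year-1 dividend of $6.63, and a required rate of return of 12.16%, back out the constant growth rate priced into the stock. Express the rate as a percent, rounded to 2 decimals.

From P₀ = D₁/(r − g), the implied growth is g = r − D₁/P₀.
g = 0.1216 − 6.63/80.72 = 0.1216 − 0.08214 = 0.03946

3.95%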